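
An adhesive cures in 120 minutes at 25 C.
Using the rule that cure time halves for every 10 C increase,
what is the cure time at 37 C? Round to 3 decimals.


Factor = 2^((37 - 25) / 10) = 2.2974
Cure time = 120 / 2.2974
= 52.233 minutes

52.233


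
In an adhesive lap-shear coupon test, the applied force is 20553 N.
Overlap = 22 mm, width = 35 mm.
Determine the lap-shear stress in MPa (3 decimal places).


stress = F / (overlap * width)
= 20553 / (22 * 35)
= 26.692 MPa

26.692


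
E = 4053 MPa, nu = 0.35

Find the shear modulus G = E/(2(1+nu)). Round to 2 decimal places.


G = 4053 / (2 * 1.35)
= 1501.11 MPa

1501.11


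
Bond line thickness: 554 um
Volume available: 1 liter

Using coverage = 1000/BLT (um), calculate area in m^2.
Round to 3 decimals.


1 L = 1e6 mm^3, thickness = 554 um = 0.554 mm
Area = 1e6 / 0.554 mm^2 = (1e6 / 0.554) / 1e6 m^2 = 1000 / 554 m^2
= 1.805 m^2

1.805


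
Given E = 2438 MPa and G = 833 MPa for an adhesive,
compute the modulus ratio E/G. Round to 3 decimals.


E/G ratio = 2438 / 833 = 2.927

2.927


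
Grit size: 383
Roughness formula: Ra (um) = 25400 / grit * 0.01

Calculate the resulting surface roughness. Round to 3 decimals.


Ra = 25400 / 383 * 0.01
= 0.663 um

0.663


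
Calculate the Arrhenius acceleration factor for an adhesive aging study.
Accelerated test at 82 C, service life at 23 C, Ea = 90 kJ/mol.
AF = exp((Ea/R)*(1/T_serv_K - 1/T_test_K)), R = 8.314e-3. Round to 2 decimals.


T_test = 355.15 K, T_serv = 296.15 K
Ea/R = 90 / 0.008314 = 10825.11
AF = exp(10825.11 * (1/296.15 - 1/355.15))
= 433.72

433.72


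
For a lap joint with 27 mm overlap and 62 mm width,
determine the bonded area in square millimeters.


Area = 27 * 62 = 1674 mm^2

1674


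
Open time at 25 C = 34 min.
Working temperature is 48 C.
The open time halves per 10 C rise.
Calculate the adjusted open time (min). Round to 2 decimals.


factor = 2^((48 - 25) / 10) = 4.9246
ot = 34 / 4.9246 = 6.90 min

6.90


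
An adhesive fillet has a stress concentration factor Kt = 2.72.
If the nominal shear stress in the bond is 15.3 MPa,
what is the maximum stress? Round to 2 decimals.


Max stress = 15.3 * 2.72 = 41.62 MPa

41.62


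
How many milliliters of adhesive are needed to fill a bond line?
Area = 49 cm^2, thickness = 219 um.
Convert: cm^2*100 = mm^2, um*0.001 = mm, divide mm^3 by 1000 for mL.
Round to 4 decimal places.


= (49 * 100) * (219 * 0.001) / 1000
= 1.0731 mL

1.0731


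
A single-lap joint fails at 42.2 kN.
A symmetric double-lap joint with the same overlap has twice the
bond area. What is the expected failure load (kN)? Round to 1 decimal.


Double-lap load = 2 * 42.2 = 84.4 kN

84.4


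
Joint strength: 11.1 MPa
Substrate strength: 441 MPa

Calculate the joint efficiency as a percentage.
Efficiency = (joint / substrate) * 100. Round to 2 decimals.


Efficiency = (11.1 / 441) * 100 = 2.52%

2.52


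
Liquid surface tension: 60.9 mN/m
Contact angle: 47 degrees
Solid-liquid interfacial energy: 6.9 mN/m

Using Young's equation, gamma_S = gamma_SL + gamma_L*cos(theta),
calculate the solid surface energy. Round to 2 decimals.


gamma_S = 6.9 + 60.9 * cos(47)
= 48.43 mN/m

48.43


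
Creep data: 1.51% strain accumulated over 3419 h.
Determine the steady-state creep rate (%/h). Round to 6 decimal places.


Rate = 1.51 / 3419 = 0.000442 %/h

0.000442


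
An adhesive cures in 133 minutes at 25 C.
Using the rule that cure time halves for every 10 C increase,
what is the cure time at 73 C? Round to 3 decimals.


Factor = 2^((73 - 25) / 10) = 27.8576
Cure time = 133 / 27.8576
= 4.774 minutes

4.774


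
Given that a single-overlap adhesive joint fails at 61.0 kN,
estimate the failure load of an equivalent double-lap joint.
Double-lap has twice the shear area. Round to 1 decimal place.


Double-lap factor = 2
Expected load = 61.0 * 2 = 122.0 kN

122.0


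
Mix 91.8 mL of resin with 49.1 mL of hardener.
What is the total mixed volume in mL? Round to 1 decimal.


Total = 91.8 + 49.1 = 140.9 mL

140.9


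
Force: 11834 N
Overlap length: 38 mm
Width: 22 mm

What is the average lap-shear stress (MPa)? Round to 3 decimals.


Average shear stress = F / (overlap * width)
= 11834 / (38 * 22)
= 14.156 MPa

14.156


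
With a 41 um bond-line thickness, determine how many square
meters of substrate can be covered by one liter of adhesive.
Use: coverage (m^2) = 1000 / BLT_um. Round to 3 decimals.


Coverage = 1000 / 41 = 24.390 m^2

24.390


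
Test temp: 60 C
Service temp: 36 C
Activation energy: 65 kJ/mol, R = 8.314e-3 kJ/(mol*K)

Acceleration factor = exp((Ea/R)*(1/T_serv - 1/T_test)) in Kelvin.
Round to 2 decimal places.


AF = exp((65/0.008314)*(1/309.15 - 1/333.15))
= 6.18

6.18


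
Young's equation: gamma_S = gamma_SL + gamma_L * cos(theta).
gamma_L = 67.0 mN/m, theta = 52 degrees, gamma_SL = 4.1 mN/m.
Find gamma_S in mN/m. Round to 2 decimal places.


cos(52 deg) = 0.615661
gamma_S = 4.1 + 67.0 * 0.615661
= 45.35 mN/m

45.35


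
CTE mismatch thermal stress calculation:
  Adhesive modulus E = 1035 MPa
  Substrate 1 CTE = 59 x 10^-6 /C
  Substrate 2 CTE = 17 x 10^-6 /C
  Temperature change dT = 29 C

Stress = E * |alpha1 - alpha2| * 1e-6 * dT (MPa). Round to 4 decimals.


delta_alpha = |59 - 17| = 42 x 10^-6/C
Stress = 1035 * 42e-6 * 29
= 1.2606 MPa

1.2606


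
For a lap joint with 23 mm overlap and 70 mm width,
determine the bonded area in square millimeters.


Area = 23 * 70 = 1610 mm^2

1610


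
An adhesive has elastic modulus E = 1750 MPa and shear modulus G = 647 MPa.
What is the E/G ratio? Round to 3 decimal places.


E/G = 1750 / 647 = 2.705

2.705


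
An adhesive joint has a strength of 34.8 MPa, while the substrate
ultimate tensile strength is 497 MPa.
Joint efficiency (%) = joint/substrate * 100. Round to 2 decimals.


Efficiency = 34.8 / 497 * 100
= 7.00%

7.00


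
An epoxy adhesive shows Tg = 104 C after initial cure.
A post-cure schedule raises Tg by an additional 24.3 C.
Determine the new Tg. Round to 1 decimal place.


New Tg = 104 + 24.3
= 128.3 C

128.3


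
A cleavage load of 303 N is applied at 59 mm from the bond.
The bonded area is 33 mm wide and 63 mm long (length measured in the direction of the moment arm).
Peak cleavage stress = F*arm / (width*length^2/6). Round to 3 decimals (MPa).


Moment = 303 * 59 = 17877 N*mm
Section modulus = 33 * 3969 / 6 = 130977 / 6 mm^3
Stress = 17877 / (130977 / 6) = 107262 / 130977
= 0.819 MPa

0.819


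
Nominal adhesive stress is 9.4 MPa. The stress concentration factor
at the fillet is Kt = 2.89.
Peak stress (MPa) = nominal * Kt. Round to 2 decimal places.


Peak = 9.4 * 2.89 = 27.17 MPa

27.17


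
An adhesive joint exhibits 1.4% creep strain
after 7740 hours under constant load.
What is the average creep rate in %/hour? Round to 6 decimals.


Creep rate = strain / time
= 1.4 / 7740
= 0.000181 %/h

0.000181


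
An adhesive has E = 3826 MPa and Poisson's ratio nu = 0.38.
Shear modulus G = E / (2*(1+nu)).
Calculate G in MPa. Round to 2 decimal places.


G = 3826 / (2*(1+0.38))
= 3826 / 2.76
= 1386.23 MPa

1386.23


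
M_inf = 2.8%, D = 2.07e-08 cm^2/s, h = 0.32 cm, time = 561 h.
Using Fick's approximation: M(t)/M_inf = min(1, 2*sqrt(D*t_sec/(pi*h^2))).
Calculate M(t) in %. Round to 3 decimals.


t = 2019600 s
ratio = min(1, 2*sqrt(2.07e-08*2019600/(pi*0.1024)))
= 0.720980
M(t) = 2.8 * 0.720980 = 2.019%

2.019


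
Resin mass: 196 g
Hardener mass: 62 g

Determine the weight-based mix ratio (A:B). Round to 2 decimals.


Ratio = 196 / 62 = 3.16

3.16


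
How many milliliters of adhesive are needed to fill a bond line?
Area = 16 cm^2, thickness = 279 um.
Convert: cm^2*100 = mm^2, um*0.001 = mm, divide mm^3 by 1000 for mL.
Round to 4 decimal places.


= (16 * 100) * (279 * 0.001) / 1000
= 0.4464 mL

0.4464


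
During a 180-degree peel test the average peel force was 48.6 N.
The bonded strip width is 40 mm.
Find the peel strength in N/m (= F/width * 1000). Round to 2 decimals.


Peel strength = F/width * 1000
= 48.6 / 40 * 1000
= 1215.00 N/m

1215.00


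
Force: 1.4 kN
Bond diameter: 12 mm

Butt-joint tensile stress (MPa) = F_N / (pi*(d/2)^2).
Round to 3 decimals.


F_N = 1.4 * 1000 = 1400.0 N
A = pi*(6.0)^2 = 113.0973 mm^2
stress = 1400.0 / 113.0973 = 12.379 MPa

12.379


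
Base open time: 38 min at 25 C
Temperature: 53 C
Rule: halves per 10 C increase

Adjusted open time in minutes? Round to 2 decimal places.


Acceleration = 2^((53-25)/10) = 6.9644
Open time = 38 / 6.9644 = 5.46 min

5.46


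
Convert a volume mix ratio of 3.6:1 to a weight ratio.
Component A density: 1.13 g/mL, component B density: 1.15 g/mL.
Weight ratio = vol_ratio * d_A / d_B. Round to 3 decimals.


= 3.6 * 1.13 / 1.15 = 3.537

3.537


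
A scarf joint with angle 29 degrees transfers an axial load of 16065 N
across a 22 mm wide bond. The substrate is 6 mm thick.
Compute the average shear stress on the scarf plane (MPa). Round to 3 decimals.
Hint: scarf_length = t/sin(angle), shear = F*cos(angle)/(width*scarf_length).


scarf_length = 6 / sin(29 deg) = 12.3760 mm
cos(29 deg) = 0.874620
shear stress = 16065 * 0.874620 / (22 * 12.3760)
= 51.606 MPa

51.606


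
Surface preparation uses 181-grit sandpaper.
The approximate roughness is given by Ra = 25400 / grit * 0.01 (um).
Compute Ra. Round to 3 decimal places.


Ra = 25400 / 181 * 0.01
= 254 / 181
= 1.403 um

1.403


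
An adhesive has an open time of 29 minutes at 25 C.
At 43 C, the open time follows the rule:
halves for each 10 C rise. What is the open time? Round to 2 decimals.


Factor = 2^((43-25)/10) = 3.4822
Open time = 29 / 3.4822 = 8.33 min

8.33


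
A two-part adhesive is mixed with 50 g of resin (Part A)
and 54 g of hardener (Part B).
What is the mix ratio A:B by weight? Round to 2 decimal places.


Mix ratio = mass_A / mass_B
= 50 / 54
= 0.93

0.93


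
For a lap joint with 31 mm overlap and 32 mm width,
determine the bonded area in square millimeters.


Area = 31 * 32 = 992 mm^2

992


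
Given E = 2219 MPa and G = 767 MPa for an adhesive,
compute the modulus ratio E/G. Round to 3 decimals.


E/G ratio = 2219 / 767 = 2.893

2.893


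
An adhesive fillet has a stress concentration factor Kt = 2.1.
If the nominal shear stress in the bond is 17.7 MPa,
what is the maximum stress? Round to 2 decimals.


Max stress = 17.7 * 2.1 = 37.17 MPa

37.17


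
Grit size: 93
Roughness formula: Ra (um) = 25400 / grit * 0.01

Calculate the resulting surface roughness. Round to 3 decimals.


Ra = 25400 / 93 * 0.01
= 2.731 um

2.731


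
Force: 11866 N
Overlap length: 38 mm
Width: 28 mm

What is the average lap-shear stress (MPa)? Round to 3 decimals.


Average shear stress = F / (overlap * width)
= 11866 / (38 * 28)
= 11.152 MPa

11.152


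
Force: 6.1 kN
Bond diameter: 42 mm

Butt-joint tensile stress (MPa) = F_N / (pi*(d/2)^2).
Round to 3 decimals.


F_N = 6.1 * 1000 = 6100.0 N
A = pi*(21.0)^2 = 1385.4424 mm^2
stress = 6100.0 / 1385.4424 = 4.403 MPa

4.403


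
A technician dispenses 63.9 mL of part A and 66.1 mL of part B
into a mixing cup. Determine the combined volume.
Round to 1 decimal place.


Combined volume = 63.9 + 66.1
= 130.0 mL

130.0


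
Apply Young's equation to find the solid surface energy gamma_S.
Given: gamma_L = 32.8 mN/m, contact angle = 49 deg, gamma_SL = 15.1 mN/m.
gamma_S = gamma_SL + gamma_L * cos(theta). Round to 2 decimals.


theta_rad = 49 * pi/180 = 0.855211
gamma_S = 15.1 + 32.8 * cos(0.855211)
= 36.62 mN/m

36.62


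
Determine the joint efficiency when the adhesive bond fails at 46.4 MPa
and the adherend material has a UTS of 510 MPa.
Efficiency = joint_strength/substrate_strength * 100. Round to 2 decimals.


Joint efficiency = 46.4 / 510 * 100
= 9.10%

9.10


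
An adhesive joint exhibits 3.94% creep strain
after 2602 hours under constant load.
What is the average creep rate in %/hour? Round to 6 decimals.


Creep rate = strain / time
= 3.94 / 2602
= 0.001514 %/h

0.001514


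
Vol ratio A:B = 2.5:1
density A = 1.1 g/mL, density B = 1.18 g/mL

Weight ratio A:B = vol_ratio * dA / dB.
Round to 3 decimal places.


Weight ratio = 2.5 * 1.1 / 1.18
= 2.331

2.331


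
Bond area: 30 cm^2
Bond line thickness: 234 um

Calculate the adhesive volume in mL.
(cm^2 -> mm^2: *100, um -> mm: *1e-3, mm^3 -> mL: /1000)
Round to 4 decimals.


V = 30*100 * 234*1e-3 / 1000
= 0.7020 mL

0.7020


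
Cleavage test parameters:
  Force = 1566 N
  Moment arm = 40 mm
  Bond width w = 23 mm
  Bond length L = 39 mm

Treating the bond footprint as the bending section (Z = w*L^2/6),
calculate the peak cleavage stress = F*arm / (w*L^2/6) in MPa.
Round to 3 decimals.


M = 1566 * 40 = 62640 N*mm
Z = 23 * 39^2 / 6 = 34983 / 6 mm^3
sigma = M / Z = 6 * 62640 / 34983 = 375840 / 34983
= 10.744 MPa

10.744


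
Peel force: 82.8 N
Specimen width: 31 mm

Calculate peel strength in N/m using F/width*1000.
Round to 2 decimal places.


Peel strength = 82.8 / 31 * 1000 = 2670.97 N/m

2670.97


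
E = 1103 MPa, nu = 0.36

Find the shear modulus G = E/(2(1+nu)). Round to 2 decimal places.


G = 1103 / (2 * 1.36)
= 405.51 MPa

405.51


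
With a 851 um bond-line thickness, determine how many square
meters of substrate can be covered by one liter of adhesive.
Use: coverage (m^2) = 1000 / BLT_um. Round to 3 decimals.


Coverage = 1000 / 851 = 1.175 m^2

1.175


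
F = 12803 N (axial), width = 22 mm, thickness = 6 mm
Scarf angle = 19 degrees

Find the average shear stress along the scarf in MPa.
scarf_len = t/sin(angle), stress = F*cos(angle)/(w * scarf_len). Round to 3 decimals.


scarf_len = 6/sin(19 deg) = 18.4293
cos(19 deg) = 0.945519
stress = 12803*0.945519/(22*18.4293) = 29.857 MPa

29.857


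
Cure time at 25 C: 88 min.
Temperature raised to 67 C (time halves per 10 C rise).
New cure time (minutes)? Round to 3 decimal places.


Acceleration factor = 2^(42/10) = 18.3792
New time = 88 / 18.3792 = 4.788 min

4.788


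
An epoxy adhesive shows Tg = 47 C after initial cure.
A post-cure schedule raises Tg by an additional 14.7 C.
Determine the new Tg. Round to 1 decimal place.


New Tg = 47 + 14.7
= 61.7 C

61.7


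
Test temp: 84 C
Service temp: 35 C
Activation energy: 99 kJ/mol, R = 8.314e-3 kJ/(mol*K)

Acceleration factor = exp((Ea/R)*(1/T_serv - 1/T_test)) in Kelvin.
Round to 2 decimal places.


AF = exp((99/0.008314)*(1/308.15 - 1/357.15))
= 200.66

200.66


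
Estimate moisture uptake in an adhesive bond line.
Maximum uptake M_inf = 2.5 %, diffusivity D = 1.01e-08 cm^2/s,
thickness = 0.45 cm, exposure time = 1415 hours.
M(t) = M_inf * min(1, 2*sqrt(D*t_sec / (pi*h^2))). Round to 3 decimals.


Convert time: 1415 h = 5094000 s
ratio = min(1, 2*sqrt(1.01e-08*5094000/(pi*0.45^2)))
= 0.568765
M(t) = 2.5 * 0.568765 = 1.422%

1.422


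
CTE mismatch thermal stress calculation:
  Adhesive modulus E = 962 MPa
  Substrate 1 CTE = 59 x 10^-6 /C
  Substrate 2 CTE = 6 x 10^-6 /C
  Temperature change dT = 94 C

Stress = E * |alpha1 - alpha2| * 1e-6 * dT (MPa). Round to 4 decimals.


delta_alpha = |59 - 6| = 53 x 10^-6/C
Stress = 962 * 53e-6 * 94
= 4.7927 MPa

4.7927


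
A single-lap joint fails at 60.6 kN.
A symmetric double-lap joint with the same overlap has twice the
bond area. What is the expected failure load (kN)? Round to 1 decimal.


Double-lap load = 2 * 60.6 = 121.2 kN

121.2


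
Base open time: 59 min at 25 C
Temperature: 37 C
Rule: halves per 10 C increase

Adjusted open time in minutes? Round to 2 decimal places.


Acceleration = 2^((37-25)/10) = 2.2974
Open time = 59 / 2.2974 = 25.68 min

25.68


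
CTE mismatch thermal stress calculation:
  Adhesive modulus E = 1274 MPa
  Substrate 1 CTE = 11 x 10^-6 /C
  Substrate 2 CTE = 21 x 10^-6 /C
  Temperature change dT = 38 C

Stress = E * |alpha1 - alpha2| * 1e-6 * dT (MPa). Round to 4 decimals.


delta_alpha = |11 - 21| = 10 x 10^-6/C
Stress = 1274 * 10e-6 * 38
= 0.4841 MPa

0.4841


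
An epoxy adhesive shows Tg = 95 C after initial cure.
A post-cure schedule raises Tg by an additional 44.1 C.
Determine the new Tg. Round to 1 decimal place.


New Tg = 95 + 44.1
= 139.1 C

139.1


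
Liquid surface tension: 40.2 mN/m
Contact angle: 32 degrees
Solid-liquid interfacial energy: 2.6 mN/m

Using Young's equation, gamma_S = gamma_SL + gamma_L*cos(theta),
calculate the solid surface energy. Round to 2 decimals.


gamma_S = 2.6 + 40.2 * cos(32)
= 36.69 mN/m

36.69


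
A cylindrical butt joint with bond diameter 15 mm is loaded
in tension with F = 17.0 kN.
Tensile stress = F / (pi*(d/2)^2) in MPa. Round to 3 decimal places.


Area = pi * (15/2)^2 = 176.7146 mm^2
Stress = 17.0*1000 / 176.7146
= 96.200 MPa

96.200


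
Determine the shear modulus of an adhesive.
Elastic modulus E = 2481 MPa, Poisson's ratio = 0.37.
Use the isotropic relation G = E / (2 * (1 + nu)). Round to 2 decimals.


G = 2481 / (2*(1+0.37)) = 2481 / 2.74
= 905.47 MPa

905.47


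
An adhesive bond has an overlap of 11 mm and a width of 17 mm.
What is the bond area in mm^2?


Bond area = overlap * width
= 11 * 17
= 187 mm^2

187


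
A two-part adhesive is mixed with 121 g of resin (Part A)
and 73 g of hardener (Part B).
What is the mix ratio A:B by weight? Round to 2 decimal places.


Mix ratio = mass_A / mass_B
= 121 / 73
= 1.66

1.66


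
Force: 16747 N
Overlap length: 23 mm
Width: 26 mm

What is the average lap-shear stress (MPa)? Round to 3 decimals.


Average shear stress = F / (overlap * width)
= 16747 / (23 * 26)
= 28.005 MPa

28.005


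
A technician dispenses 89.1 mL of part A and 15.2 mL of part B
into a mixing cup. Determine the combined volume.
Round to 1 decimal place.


Combined volume = 89.1 + 15.2
= 104.3 mL

104.3


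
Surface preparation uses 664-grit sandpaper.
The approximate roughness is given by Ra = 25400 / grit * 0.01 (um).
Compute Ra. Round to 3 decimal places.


Ra = 25400 / 664 * 0.01
= 254 / 664
= 0.383 um

0.383


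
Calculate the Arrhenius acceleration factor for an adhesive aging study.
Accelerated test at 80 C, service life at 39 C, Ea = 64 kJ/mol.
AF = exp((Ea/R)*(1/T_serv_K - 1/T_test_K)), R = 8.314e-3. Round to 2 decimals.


T_test = 353.15 K, T_serv = 312.15 K
Ea/R = 64 / 0.008314 = 7697.86
AF = exp(7697.86 * (1/312.15 - 1/353.15))
= 17.52

17.52


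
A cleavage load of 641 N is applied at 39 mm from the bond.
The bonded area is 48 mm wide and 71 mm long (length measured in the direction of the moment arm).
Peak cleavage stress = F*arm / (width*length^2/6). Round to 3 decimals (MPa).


Moment = 641 * 39 = 24999 N*mm
Section modulus = 48 * 5041 / 6 = 241968 / 6 mm^3
Stress = 24999 / (241968 / 6) = 149994 / 241968
= 0.620 MPa

0.620


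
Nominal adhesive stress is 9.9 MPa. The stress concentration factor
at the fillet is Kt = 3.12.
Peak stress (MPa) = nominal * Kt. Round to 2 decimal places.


Peak = 9.9 * 3.12 = 30.89 MPa

30.89


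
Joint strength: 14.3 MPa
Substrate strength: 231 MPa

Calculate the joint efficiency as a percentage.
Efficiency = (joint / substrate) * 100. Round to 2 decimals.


Efficiency = (14.3 / 231) * 100 = 6.19%

6.19


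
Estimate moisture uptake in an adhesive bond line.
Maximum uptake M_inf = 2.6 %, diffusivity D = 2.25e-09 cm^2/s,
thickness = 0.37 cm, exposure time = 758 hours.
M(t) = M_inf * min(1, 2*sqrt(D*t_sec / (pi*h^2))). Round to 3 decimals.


Convert time: 758 h = 2728800 s
ratio = min(1, 2*sqrt(2.25e-09*2728800/(pi*0.37^2)))
= 0.238963
M(t) = 2.6 * 0.238963 = 0.621%

0.621


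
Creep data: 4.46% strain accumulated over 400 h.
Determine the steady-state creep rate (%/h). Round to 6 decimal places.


Rate = 4.46 / 400 = 0.011150 %/h

0.011150


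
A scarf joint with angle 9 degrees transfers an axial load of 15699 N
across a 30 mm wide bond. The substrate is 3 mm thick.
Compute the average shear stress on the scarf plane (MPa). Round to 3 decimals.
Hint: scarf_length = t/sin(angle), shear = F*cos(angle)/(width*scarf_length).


scarf_length = 3 / sin(9 deg) = 19.1774 mm
cos(9 deg) = 0.987688
shear stress = 15699 * 0.987688 / (30 * 19.1774)
= 26.951 MPa

26.951


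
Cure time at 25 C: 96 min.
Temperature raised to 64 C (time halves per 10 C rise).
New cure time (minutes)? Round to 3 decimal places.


Acceleration factor = 2^(39/10) = 14.9285
New time = 96 / 14.9285 = 6.431 min

6.431


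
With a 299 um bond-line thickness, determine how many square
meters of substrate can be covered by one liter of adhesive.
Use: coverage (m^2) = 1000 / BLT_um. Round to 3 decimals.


Coverage = 1000 / 299 = 3.344 m^2

3.344


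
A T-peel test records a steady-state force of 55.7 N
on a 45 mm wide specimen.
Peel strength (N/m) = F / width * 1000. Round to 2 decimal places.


Peel strength = 55.7 / 45 * 1000
= 1237.78 N/m

1237.78


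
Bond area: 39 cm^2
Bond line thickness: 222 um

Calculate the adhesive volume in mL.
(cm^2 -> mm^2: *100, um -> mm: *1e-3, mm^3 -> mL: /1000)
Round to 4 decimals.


V = 39*100 * 222*1e-3 / 1000
= 0.8658 mL

0.8658


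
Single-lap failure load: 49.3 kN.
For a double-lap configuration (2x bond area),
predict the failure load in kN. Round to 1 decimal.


Failure load = 49.3 * 2 = 98.6 kN

98.6


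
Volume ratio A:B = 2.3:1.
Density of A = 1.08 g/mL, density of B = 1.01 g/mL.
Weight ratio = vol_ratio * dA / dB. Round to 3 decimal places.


Wt ratio = 2.3 * 1.08 / 1.01
= 2.459

2.459


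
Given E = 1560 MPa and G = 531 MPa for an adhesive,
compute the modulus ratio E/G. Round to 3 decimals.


E/G ratio = 1560 / 531 = 2.938

2.938


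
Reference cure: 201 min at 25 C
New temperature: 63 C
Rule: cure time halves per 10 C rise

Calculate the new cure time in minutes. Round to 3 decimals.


factor = 2^((63-25)/10) = 13.9288
t_new = 201 / 13.9288 = 14.431 min

14.431


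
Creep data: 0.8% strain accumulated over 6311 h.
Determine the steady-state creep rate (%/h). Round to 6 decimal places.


Rate = 0.8 / 6311 = 0.000127 %/h

0.000127


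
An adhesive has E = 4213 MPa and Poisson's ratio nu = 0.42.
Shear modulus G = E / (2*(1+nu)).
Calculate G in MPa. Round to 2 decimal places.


G = 4213 / (2*(1+0.42))
= 4213 / 2.84
= 1483.45 MPa

1483.45


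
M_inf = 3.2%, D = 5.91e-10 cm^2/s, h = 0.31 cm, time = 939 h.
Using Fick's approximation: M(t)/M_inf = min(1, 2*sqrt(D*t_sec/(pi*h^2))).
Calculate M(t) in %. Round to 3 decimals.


t = 3380400 s
ratio = min(1, 2*sqrt(5.91e-10*3380400/(pi*0.0961)))
= 0.162694
M(t) = 3.2 * 0.162694 = 0.521%

0.521


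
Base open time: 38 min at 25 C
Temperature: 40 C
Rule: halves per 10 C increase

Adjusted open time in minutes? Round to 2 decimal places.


Acceleration = 2^((40-25)/10) = 2.8284
Open time = 38 / 2.8284 = 13.44 min

13.44


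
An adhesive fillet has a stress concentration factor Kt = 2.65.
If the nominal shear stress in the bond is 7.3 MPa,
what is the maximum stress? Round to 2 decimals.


Max stress = 7.3 * 2.65 = 19.35 MPa

19.35


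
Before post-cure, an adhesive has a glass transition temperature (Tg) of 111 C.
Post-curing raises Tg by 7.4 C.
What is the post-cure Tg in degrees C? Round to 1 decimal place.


Tg_post = Tg_base + delta_Tg
= 111 + 7.4
= 118.4 C

118.4


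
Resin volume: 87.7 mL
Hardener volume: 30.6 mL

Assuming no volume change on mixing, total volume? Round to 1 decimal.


V_total = 87.7 + 30.6 = 118.3 mL

118.3


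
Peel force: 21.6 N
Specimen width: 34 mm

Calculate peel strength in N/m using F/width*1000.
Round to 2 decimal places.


Peel strength = 21.6 / 34 * 1000 = 635.29 N/m

635.29


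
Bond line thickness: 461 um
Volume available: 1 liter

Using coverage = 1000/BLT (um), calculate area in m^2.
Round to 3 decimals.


1 L = 1e6 mm^3, thickness = 461 um = 0.461 mm
Area = 1e6 / 0.461 mm^2 = (1e6 / 0.461) / 1e6 m^2 = 1000 / 461 m^2
= 2.169 m^2

2.169


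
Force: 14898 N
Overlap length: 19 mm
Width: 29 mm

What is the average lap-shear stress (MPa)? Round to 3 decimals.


Average shear stress = F / (overlap * width)
= 14898 / (19 * 29)
= 27.038 MPa

27.038


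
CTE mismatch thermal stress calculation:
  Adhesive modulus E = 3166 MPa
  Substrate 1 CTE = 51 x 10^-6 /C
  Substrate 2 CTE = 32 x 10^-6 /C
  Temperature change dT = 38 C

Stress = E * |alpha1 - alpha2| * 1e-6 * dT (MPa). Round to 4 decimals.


delta_alpha = |51 - 32| = 19 x 10^-6/C
Stress = 3166 * 19e-6 * 38
= 2.2859 MPa

2.2859


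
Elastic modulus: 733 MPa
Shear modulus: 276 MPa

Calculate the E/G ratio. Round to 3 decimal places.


E / G = 733 / 276 = 2.656

2.656


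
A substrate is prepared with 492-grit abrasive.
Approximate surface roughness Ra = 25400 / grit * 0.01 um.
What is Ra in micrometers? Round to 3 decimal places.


Ra = 25400 / 492 * 0.01 = 0.516 um

0.516


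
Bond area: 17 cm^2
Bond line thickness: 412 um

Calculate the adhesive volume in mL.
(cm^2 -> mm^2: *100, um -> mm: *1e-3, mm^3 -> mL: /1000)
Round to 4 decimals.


V = 17*100 * 412*1e-3 / 1000
= 0.7004 mL

0.7004


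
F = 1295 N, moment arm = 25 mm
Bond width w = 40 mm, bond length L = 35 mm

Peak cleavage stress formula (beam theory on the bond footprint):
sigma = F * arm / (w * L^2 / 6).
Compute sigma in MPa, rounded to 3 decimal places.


sigma = (1295 * 25) / (40 * 1225 / 6)
= 32375 * 6 / 49000
= 194250 / 49000
= 3.964 MPa

3.964


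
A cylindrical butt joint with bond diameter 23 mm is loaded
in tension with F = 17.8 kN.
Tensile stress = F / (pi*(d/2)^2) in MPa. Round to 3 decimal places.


Area = pi * (23/2)^2 = 415.4756 mm^2
Stress = 17.8*1000 / 415.4756
= 42.842 MPa

42.842


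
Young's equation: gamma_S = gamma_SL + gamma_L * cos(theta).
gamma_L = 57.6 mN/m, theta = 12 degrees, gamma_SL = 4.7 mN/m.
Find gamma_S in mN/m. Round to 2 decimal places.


cos(12 deg) = 0.978148
gamma_S = 4.7 + 57.6 * 0.978148
= 61.04 mN/m

61.04


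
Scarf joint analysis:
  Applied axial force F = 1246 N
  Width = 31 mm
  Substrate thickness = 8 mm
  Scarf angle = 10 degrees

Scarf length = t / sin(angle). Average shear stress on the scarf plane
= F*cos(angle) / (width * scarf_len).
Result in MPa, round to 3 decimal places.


Scarf length = 8 / sin(10 deg) = 46.0702 mm
cos(10 deg) = 0.984808
Shear = 1246 * 0.984808 / (31 * 46.0702)
= 0.859 MPa

0.859


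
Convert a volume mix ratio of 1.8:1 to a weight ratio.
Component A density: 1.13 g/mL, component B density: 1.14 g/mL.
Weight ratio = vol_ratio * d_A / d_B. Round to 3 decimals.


= 1.8 * 1.13 / 1.14 = 1.784

1.784


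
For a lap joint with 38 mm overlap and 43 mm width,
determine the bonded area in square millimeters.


Area = 38 * 43 = 1634 mm^2

1634


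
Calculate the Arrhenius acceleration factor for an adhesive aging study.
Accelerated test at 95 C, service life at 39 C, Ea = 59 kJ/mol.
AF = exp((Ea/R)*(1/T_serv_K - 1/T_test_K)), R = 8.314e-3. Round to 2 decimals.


T_test = 368.15 K, T_serv = 312.15 K
Ea/R = 59 / 0.008314 = 7096.46
AF = exp(7096.46 * (1/312.15 - 1/368.15))
= 31.76

31.76


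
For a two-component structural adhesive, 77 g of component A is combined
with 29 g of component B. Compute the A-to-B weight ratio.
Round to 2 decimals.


Weight ratio A:B = 77 / 29
= 2.66

2.66


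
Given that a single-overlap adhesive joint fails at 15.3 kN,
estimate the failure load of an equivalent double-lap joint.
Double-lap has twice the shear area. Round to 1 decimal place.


Double-lap factor = 2
Expected load = 15.3 * 2 = 30.6 kN

30.6


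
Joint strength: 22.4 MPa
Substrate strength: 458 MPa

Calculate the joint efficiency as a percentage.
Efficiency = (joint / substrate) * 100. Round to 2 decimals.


Efficiency = (22.4 / 458) * 100 = 4.89%

4.89


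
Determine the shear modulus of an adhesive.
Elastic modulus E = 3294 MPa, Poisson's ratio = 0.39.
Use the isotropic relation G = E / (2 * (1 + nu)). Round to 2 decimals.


G = 3294 / (2*(1+0.39)) = 3294 / 2.78
= 1184.89 MPa

1184.89


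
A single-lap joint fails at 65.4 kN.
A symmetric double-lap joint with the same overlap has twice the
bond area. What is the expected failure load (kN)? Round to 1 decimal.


Double-lap load = 2 * 65.4 = 130.8 kN

130.8


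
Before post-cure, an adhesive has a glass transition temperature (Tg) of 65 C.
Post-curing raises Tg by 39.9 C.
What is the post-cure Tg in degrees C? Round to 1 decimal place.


Tg_post = Tg_base + delta_Tg
= 65 + 39.9
= 104.9 C

104.9


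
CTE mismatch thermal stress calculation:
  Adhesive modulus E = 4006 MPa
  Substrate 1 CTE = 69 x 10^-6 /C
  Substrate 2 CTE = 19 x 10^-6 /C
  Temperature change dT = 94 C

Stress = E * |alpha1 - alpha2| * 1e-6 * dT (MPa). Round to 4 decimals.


delta_alpha = |69 - 19| = 50 x 10^-6/C
Stress = 4006 * 50e-6 * 94
= 18.8282 MPa

18.8282


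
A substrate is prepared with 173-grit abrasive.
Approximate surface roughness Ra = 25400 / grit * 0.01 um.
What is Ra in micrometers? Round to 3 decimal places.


Ra = 25400 / 173 * 0.01 = 1.468 um

1.468


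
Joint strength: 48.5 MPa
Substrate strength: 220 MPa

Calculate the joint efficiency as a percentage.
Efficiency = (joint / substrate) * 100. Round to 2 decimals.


Efficiency = (48.5 / 220) * 100 = 22.05%

22.05


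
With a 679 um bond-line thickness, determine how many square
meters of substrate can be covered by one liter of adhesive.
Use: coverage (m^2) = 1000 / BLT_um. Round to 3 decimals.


Coverage = 1000 / 679 = 1.473 m^2

1.473


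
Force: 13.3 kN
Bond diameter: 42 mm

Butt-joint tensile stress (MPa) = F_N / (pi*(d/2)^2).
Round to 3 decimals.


F_N = 13.3 * 1000 = 13300.0 N
A = pi*(21.0)^2 = 1385.4424 mm^2
stress = 13300.0 / 1385.4424 = 9.600 MPa

9.600


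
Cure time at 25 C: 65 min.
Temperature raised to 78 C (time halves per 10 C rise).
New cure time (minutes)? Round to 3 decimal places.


Acceleration factor = 2^(53/10) = 39.3966
New time = 65 / 39.3966 = 1.650 min

1.650


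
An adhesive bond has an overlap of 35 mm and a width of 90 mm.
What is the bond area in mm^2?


Bond area = overlap * width
= 35 * 90
= 3150 mm^2

3150


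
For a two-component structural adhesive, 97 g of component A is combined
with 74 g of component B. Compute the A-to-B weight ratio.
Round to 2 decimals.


Weight ratio A:B = 97 / 74
= 1.31

1.31


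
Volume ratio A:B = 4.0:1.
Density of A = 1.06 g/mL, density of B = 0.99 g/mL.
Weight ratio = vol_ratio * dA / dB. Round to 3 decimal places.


Wt ratio = 4.0 * 1.06 / 0.99
= 4.283

4.283


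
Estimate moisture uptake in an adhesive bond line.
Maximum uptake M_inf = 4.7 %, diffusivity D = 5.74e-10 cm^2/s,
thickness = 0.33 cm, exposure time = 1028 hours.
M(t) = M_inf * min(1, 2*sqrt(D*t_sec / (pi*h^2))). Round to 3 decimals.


Convert time: 1028 h = 3700800 s
ratio = min(1, 2*sqrt(5.74e-10*3700800/(pi*0.33^2)))
= 0.157596
M(t) = 4.7 * 0.157596 = 0.741%

0.741


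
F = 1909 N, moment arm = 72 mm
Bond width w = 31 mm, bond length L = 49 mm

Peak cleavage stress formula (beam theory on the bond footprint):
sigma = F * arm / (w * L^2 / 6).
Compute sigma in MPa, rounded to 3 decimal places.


sigma = (1909 * 72) / (31 * 2401 / 6)
= 137448 * 6 / 74431
= 824688 / 74431
= 11.080 MPa

11.080


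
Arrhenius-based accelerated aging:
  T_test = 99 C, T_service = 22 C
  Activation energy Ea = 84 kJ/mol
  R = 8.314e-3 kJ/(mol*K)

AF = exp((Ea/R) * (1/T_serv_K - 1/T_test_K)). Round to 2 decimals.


T_test_K = 372.15, T_serv_K = 295.15
AF = exp((84/8.314e-3) * (1/295.15 - 1/372.15))
= 1191.19

1191.19


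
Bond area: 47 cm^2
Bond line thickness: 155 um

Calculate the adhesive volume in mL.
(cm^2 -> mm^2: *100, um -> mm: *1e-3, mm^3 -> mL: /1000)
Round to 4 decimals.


V = 47*100 * 155*1e-3 / 1000
= 0.7285 mL

0.7285


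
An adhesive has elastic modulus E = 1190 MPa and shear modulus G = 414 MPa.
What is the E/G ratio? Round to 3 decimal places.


E/G = 1190 / 414 = 2.874

2.874


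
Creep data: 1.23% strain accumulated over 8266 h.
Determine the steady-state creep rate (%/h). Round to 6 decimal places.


Rate = 1.23 / 8266 = 0.000149 %/h

0.000149


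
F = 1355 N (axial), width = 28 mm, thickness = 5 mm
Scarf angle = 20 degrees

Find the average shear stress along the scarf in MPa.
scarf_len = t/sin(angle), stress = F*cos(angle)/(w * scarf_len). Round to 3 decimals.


scarf_len = 5/sin(20 deg) = 14.6190
cos(20 deg) = 0.939693
stress = 1355*0.939693/(28*14.6190) = 3.111 MPa

3.111


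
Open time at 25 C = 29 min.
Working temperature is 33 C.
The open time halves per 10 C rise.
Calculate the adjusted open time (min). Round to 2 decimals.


factor = 2^((33 - 25) / 10) = 1.7411
ot = 29 / 1.7411 = 16.66 min

16.66


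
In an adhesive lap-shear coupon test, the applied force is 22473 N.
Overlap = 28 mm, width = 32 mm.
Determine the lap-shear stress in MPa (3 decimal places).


stress = F / (overlap * width)
= 22473 / (28 * 32)
= 25.081 MPa

25.081


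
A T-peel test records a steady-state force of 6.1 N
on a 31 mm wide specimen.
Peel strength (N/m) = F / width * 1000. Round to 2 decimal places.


Peel strength = 6.1 / 31 * 1000
= 196.77 N/m

196.77


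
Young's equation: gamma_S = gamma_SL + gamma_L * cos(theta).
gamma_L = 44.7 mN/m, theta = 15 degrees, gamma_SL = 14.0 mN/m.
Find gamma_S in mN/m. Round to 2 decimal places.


cos(15 deg) = 0.965926
gamma_S = 14.0 + 44.7 * 0.965926
= 57.18 mN/m

57.18


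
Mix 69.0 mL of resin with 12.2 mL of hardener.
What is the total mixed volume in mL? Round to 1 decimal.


Total = 69.0 + 12.2 = 81.2 mL

81.2


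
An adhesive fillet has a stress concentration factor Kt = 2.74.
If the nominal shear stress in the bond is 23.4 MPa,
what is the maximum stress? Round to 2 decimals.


Max stress = 23.4 * 2.74 = 64.12 MPa

64.12


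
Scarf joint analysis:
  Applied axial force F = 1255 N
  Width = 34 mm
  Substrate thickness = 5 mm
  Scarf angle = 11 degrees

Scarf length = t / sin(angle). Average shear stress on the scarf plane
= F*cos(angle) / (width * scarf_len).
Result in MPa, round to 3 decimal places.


Scarf length = 5 / sin(11 deg) = 26.2042 mm
cos(11 deg) = 0.981627
Shear = 1255 * 0.981627 / (34 * 26.2042)
= 1.383 MPa

1.383


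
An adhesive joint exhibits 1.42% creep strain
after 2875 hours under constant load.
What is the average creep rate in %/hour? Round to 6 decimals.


Creep rate = strain / time
= 1.42 / 2875
= 0.000494 %/h

0.000494


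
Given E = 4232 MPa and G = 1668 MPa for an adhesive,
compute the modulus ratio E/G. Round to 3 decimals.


E/G ratio = 4232 / 1668 = 2.537

2.537


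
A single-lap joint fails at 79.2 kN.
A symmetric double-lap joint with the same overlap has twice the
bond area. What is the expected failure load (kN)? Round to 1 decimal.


Double-lap load = 2 * 79.2 = 158.4 kN

158.4


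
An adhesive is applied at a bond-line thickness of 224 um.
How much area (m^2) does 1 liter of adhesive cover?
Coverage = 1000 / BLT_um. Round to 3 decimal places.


Coverage = 1000 / 224 = 4.464 m^2

4.464


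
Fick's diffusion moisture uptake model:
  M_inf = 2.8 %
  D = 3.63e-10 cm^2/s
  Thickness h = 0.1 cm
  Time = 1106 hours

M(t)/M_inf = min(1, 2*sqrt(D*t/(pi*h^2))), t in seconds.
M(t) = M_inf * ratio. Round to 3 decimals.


t_sec = 1106 * 3600 = 3981600
ratio = 2*sqrt(3.63e-10*3981600/(pi*0.1^2))
= min(1, 0.428980)
= 0.428980
M(t) = 2.8 * 0.428980 = 1.201 %

1.201


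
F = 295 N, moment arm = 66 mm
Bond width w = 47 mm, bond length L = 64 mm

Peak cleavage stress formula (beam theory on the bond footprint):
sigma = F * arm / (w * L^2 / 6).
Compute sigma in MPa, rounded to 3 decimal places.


sigma = (295 * 66) / (47 * 4096 / 6)
= 19470 * 6 / 192512
= 116820 / 192512
= 0.607 MPa

0.607


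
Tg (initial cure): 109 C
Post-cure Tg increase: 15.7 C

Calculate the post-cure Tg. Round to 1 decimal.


Post-cure Tg = 109 + 15.7 = 124.7 C

124.7


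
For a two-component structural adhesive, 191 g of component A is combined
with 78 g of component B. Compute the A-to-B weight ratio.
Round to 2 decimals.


Weight ratio A:B = 191 / 78
= 2.45

2.45


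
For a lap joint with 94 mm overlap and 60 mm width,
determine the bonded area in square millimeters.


Area = 94 * 60 = 5640 mm^2

5640


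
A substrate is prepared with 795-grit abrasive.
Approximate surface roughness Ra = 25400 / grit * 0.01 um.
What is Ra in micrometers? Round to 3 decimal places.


Ra = 25400 / 795 * 0.01 = 0.319 um

0.319


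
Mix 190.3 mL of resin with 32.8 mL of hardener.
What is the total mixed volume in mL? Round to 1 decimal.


Total = 190.3 + 32.8 = 223.1 mL

223.1


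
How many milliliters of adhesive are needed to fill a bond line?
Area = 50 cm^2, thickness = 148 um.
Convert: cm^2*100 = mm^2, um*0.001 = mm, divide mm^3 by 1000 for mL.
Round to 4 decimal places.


= (50 * 100) * (148 * 0.001) / 1000
= 0.7400 mL

0.7400


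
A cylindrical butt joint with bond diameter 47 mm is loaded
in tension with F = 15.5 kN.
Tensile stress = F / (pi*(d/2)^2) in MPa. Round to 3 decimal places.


Area = pi * (47/2)^2 = 1734.9445 mm^2
Stress = 15.5*1000 / 1734.9445
= 8.934 MPa

8.934


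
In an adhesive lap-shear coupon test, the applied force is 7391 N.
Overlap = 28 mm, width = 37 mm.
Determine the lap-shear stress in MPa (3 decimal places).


stress = F / (overlap * width)
= 7391 / (28 * 37)
= 7.134 MPa

7.134


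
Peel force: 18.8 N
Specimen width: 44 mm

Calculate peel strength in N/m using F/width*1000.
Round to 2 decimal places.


Peel strength = 18.8 / 44 * 1000 = 427.27 N/m

427.27


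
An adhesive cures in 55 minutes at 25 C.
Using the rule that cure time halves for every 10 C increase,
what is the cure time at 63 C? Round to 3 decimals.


Factor = 2^((63 - 25) / 10) = 13.9288
Cure time = 55 / 13.9288
= 3.949 minutes

3.949


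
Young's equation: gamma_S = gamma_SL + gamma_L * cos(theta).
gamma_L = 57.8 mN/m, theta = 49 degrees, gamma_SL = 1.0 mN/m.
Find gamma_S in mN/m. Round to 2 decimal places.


cos(49 deg) = 0.656059
gamma_S = 1.0 + 57.8 * 0.656059
= 38.92 mN/m

38.92


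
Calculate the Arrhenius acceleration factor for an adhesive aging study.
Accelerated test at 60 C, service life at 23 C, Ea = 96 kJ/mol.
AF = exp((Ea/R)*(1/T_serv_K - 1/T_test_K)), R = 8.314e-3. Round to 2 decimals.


T_test = 333.15 K, T_serv = 296.15 K
Ea/R = 96 / 0.008314 = 11546.79
AF = exp(11546.79 * (1/296.15 - 1/333.15))
= 75.96

75.96


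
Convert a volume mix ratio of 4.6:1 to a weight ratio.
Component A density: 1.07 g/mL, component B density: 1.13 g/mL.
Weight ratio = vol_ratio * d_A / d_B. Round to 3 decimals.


= 4.6 * 1.07 / 1.13 = 4.356

4.356


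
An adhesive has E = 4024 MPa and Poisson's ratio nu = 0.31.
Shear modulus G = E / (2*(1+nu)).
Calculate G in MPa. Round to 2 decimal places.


G = 4024 / (2*(1+0.31))
= 4024 / 2.62
= 1535.88 MPa

1535.88


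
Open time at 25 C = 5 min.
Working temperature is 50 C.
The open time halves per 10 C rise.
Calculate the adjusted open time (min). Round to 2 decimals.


factor = 2^((50 - 25) / 10) = 5.6569
ot = 5 / 5.6569 = 0.88 min

0.88


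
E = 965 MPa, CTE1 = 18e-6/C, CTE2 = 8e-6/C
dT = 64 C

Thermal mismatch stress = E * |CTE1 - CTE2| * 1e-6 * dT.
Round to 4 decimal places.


= 965 * 10e-6 * 64
= 0.6176 MPa

0.6176


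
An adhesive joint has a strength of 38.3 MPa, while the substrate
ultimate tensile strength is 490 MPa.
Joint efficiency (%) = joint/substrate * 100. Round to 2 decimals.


Efficiency = 38.3 / 490 * 100
= 7.82%

7.82


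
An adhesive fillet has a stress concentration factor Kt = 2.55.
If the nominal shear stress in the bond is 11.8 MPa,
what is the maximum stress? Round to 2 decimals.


Max stress = 11.8 * 2.55 = 30.09 MPa

30.09
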